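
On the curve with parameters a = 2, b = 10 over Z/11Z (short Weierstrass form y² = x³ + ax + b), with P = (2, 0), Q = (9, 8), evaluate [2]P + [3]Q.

First 2P:
Repeated addition: build up to 2P.
2P: (2, 0) + (2, 0): same x and y₁ ≡ -y₂, so the sum is O.
2P = O.
Next 3Q:
Repeated addition: build up to 3Q.
2Q: tangent at (9, 8): λ = (3·9² + 2)/(2·8) ≡ 3/5. 5⁻¹ ≡ 9 (mod 11), so λ ≡ 3·9 ≡ 5.
  x = λ² - 9 - 9 = 25 - 18 ≡ 7; y = λ·(9 - 7) - 8 ≡ 2. → (7, 2)
3Q: (7, 2) + (9, 8). λ = (8 - 2)/(9 - 7) ≡ 6/2 mod 11. 2⁻¹ ≡ 6 (mod 11), so λ ≡ 3.
  x = λ² - 7 - 9 = 9 - 16 ≡ 4; y = λ·(7 - 4) - 2 ≡ 7. → (4, 7)
3Q = (4, 7).
Finally 2P + 3Q:
O + (4, 7) = (4, 7) (identity).

(4, 7)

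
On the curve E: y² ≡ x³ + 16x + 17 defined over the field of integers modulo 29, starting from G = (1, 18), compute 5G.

Double-and-add on 5 = (101)₂. Start with G = (1, 18) for the leading 1-bit.
double: tangent at (1, 18): λ = (3·1² + 16)/(2·18) ≡ 19/7. 7⁻¹ ≡ 25 (mod 29), so λ ≡ 19·25 ≡ 11.
  x = λ² - 1 - 1 = 121 - 2 ≡ 3; y = λ·(1 - 3) - 18 ≡ 18. → (3, 18)
double: tangent at (3, 18): λ = (3·3² + 16)/(2·18) ≡ 14/7. 7⁻¹ ≡ 25 (mod 29), so λ ≡ 14·25 ≡ 2.
  x = λ² - 3 - 3 = 4 - 6 ≡ 27; y = λ·(3 - 27) - 18 ≡ 21. → (27, 21)
add G: (27, 21) + (1, 18). λ = (18 - 21)/(1 - 27) ≡ 26/3 mod 29. 3⁻¹ ≡ 10 (mod 29), so λ ≡ 28.
  x = λ² - 27 - 1 = 784 - 28 ≡ 2; y = λ·(27 - 2) - 21 ≡ 12. → (2, 12)

(2, 12)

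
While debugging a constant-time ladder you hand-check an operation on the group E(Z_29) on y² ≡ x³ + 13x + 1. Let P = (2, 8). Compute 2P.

tangent at (2, 8): λ = (3·2² + 13)/(2·8) ≡ 25/16. 16⁻¹ ≡ 20 (mod 29) since 16·20 = 320 ≡ 1, so λ ≡ 25·20 ≡ 7.
  x = λ² - 2 - 2 = 49 - 4 ≡ 16; y = λ·(2 - 16) - 8 ≡ 10. → (16, 10)

(16, 10)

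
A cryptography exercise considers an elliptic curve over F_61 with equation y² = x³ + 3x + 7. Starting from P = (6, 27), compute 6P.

(14, 29)

Repeated addition: build up to 6P.
2P: tangent at (6, 27): λ = (3·6² + 3)/(2·27) ≡ 50/54. 54⁻¹ ≡ 26 (mod 61), so λ ≡ 50·26 ≡ 19.
  x = λ² - 6 - 6 = 361 - 12 ≡ 44; y = λ·(6 - 44) - 27 ≡ 44. → (44, 44)
3P: (44, 44) + (6, 27). λ = (27 - 44)/(6 - 44) ≡ 44/23 mod 61. 23⁻¹ ≡ 8 (mod 61), so λ ≡ 47.
  x = λ² - 44 - 6 = 2209 - 50 ≡ 24; y = λ·(44 - 24) - 44 ≡ 42. → (24, 42)
4P: (24, 42) + (6, 27). λ = (27 - 42)/(6 - 24) ≡ 46/43 mod 61. 43⁻¹ ≡ 44 (mod 61), so λ ≡ 11.
  x = λ² - 24 - 6 = 121 - 30 ≡ 30; y = λ·(24 - 30) - 42 ≡ 14. → (30, 14)
5P: (30, 14) + (6, 27). λ = (27 - 14)/(6 - 30) ≡ 13/37 mod 61. 37⁻¹ ≡ 33 (mod 61), so λ ≡ 2.
  x = λ² - 30 - 6 = 4 - 36 ≡ 29; y = λ·(30 - 29) - 14 ≡ 49. → (29, 49)
6P: (29, 49) + (6, 27). λ = (27 - 49)/(6 - 29) ≡ 39/38 mod 61. 38⁻¹ ≡ 53 (mod 61) since 38·53 = 2014 ≡ 1, so λ ≡ 54.
  x = λ² - 29 - 6 = 2916 - 35 ≡ 14; y = λ·(29 - 14) - 49 ≡ 29. → (14, 29)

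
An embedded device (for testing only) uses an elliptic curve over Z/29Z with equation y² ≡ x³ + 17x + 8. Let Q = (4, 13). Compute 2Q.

(20, 5)

tangent at (4, 13): λ = (3·4² + 17)/(2·13) ≡ 7/26. 26⁻¹ ≡ 19 (mod 29), so λ ≡ 7·19 ≡ 17.
  x = λ² - 4 - 4 = 289 - 8 ≡ 20; y = λ·(4 - 20) - 13 ≡ 5. → (20, 5)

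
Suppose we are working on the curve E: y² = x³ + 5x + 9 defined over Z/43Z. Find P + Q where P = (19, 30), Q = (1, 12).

(24, 8)

(19, 30) + (1, 12). λ = (12 - 30)/(1 - 19) ≡ 25/25 mod 43. 25⁻¹ ≡ 31 (mod 43) since 25·31 = 775 ≡ 1, so λ ≡ 1.
  x = λ² - 19 - 1 = 1 - 20 ≡ 24; y = λ·(19 - 24) - 30 ≡ 8. → (24, 8)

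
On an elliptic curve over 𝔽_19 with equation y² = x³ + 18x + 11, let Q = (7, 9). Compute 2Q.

tangent at (7, 9): λ = (3·7² + 18)/(2·9) ≡ 13/18. 18⁻¹ ≡ 18 (mod 19), so λ ≡ 13·18 ≡ 6.
  x = λ² - 7 - 7 = 36 - 14 ≡ 3; y = λ·(7 - 3) - 9 ≡ 15. → (3, 15)

(3, 15)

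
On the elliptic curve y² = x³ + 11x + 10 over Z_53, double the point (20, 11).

(7, 18)

tangent at (20, 11): λ = (3·20² + 11)/(2·11) ≡ 45/22. 22⁻¹ ≡ 41 (mod 53), so λ ≡ 45·41 ≡ 43.
  x = λ² - 20 - 20 = 1849 - 40 ≡ 7; y = λ·(20 - 7) - 11 ≡ 18. → (7, 18)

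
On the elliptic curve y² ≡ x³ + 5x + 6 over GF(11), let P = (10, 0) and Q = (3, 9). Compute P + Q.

(10, 0) + (3, 9). λ = (9 - 0)/(3 - 10) ≡ 9/4 mod 11. 4⁻¹ ≡ 3 (mod 11), so λ ≡ 5.
  x = λ² - 10 - 3 = 25 - 13 ≡ 1; y = λ·(10 - 1) - 0 ≡ 1. → (1, 1)

(1, 1)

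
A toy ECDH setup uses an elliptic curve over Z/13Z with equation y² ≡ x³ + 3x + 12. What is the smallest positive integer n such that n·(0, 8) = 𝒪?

6

2P: tangent at (0, 8): λ = (3·0² + 3)/(2·8) ≡ 3/3. 3⁻¹ ≡ 9 (mod 13) since 3·9 = 27 ≡ 1, so λ ≡ 3·9 ≡ 1.
  x = λ² - 0 - 0 = 1 - 0 ≡ 1; y = λ·(0 - 1) - 8 ≡ 4. → (1, 4)
3P: (1, 4) + (0, 8). λ = (8 - 4)/(0 - 1) ≡ 4/12 mod 13. 12⁻¹ ≡ 12 (mod 13) since 12·12 = 144 ≡ 1, so λ ≡ 9.
  x = λ² - 1 - 0 = 81 - 1 ≡ 2; y = λ·(1 - 2) - 4 ≡ 0. → (2, 0)
4P: (2, 0) + (0, 8). λ = (8 - 0)/(0 - 2) ≡ 8/11 mod 13. 11⁻¹ ≡ 6 (mod 13), so λ ≡ 9.
  x = λ² - 2 - 0 = 81 - 2 ≡ 1; y = λ·(2 - 1) - 0 ≡ 9. → (1, 9)
5P: (1, 9) + (0, 8). λ = (8 - 9)/(0 - 1) ≡ 12/12 mod 13. 12⁻¹ ≡ 12 (mod 13), so λ ≡ 1.
  x = λ² - 1 - 0 = 1 - 1 ≡ 0; y = λ·(1 - 0) - 9 ≡ 5. → (0, 5)
6P: (0, 5) + (0, 8): same x and y₁ ≡ -y₂, so the sum is 𝒪.
6P = 𝒪, so the order is 6.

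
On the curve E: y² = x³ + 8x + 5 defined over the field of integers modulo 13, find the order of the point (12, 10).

2P: tangent at (12, 10): λ = (3·12² + 8)/(2·10) ≡ 11/7. 7⁻¹ ≡ 2 (mod 13), so λ ≡ 11·2 ≡ 9.
  x = λ² - 12 - 12 = 81 - 24 ≡ 5; y = λ·(12 - 5) - 10 ≡ 1. → (5, 1)
3P: (5, 1) + (12, 10). λ = (10 - 1)/(12 - 5) ≡ 9/7 mod 13. 7⁻¹ ≡ 2 (mod 13), so λ ≡ 5.
  x = λ² - 5 - 12 = 25 - 17 ≡ 8; y = λ·(5 - 8) - 1 ≡ 10. → (8, 10)
4P: (8, 10) + (12, 10). λ = (10 - 10)/(12 - 8) ≡ 0/4 mod 13. 4⁻¹ ≡ 10 (mod 13), so λ ≡ 0.
  x = λ² - 8 - 12 = 0 - 20 ≡ 6; y = λ·(8 - 6) - 10 ≡ 3. → (6, 3)
5P: (6, 3) + (12, 10). λ = (10 - 3)/(12 - 6) ≡ 7/6 mod 13. 6⁻¹ ≡ 11 (mod 13) since 6·11 = 66 ≡ 1, so λ ≡ 12.
  x = λ² - 6 - 12 = 144 - 18 ≡ 9; y = λ·(6 - 9) - 3 ≡ 0. → (9, 0)
6P: (9, 0) + (12, 10). λ = (10 - 0)/(12 - 9) ≡ 10/3 mod 13. 3⁻¹ ≡ 9 (mod 13), so λ ≡ 12.
  x = λ² - 9 - 12 = 144 - 21 ≡ 6; y = λ·(9 - 6) - 0 ≡ 10. → (6, 10)
7P: (6, 10) + (12, 10). λ = (10 - 10)/(12 - 6) ≡ 0/6 mod 13. 6⁻¹ ≡ 11 (mod 13), so λ ≡ 0.
  x = λ² - 6 - 12 = 0 - 18 ≡ 8; y = λ·(6 - 8) - 10 ≡ 3. → (8, 3)
8P: (8, 3) + (12, 10). λ = (10 - 3)/(12 - 8) ≡ 7/4 mod 13. 4⁻¹ ≡ 10 (mod 13), so λ ≡ 5.
  x = λ² - 8 - 12 = 25 - 20 ≡ 5; y = λ·(8 - 5) - 3 ≡ 12. → (5, 12)
9P: (5, 12) + (12, 10). λ = (10 - 12)/(12 - 5) ≡ 11/7 mod 13. 7⁻¹ ≡ 2 (mod 13), so λ ≡ 9.
  x = λ² - 5 - 12 = 81 - 17 ≡ 12; y = λ·(5 - 12) - 12 ≡ 3. → (12, 3)
10P: (12, 3) + (12, 10): same x and y₁ ≡ -y₂, so the sum is 𝒪.
10P = 𝒪, so the order is 10.

10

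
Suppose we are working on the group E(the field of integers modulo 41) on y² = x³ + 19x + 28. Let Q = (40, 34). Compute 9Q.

Double-and-add on 9 = (1001)₂. Start with Q = (40, 34) for the leading 1-bit.
double: tangent at (40, 34): λ = (3·40² + 19)/(2·34) ≡ 22/27. 27⁻¹ ≡ 38 (mod 41) since 27·38 = 1026 ≡ 1, so λ ≡ 22·38 ≡ 16.
  x = λ² - 40 - 40 = 256 - 80 ≡ 12; y = λ·(40 - 12) - 34 ≡ 4. → (12, 4)
double: tangent at (12, 4): λ = (3·12² + 19)/(2·4) ≡ 0/8. 8⁻¹ ≡ 36 (mod 41), so λ ≡ 0·36 ≡ 0.
  x = λ² - 12 - 12 = 0 - 24 ≡ 17; y = λ·(12 - 17) - 4 ≡ 37. → (17, 37)
double: tangent at (17, 37): λ = (3·17² + 19)/(2·37) ≡ 25/33. 33⁻¹ ≡ 5 (mod 41), so λ ≡ 25·5 ≡ 2.
  x = λ² - 17 - 17 = 4 - 34 ≡ 11; y = λ·(17 - 11) - 37 ≡ 16. → (11, 16)
add Q: (11, 16) + (40, 34). λ = (34 - 16)/(40 - 11) ≡ 18/29 mod 41. 29⁻¹ ≡ 17 (mod 41) since 29·17 = 493 ≡ 1, so λ ≡ 19.
  x = λ² - 11 - 40 = 361 - 51 ≡ 23; y = λ·(11 - 23) - 16 ≡ 2. → (23, 2)

(23, 2)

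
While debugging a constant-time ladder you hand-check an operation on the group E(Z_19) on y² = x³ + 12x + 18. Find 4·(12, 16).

(18, 9)

Write P = (12, 16).
Repeated addition: build up to 4P.
2P: tangent at (12, 16): λ = (3·12² + 12)/(2·16) ≡ 7/13. 13⁻¹ ≡ 3 (mod 19) since 13·3 = 39 ≡ 1, so λ ≡ 7·3 ≡ 2.
  x = λ² - 12 - 12 = 4 - 24 ≡ 18; y = λ·(12 - 18) - 16 ≡ 10. → (18, 10)
3P: (18, 10) + (12, 16). λ = (16 - 10)/(12 - 18) ≡ 6/13 mod 19. 13⁻¹ ≡ 3 (mod 19), so λ ≡ 18.
  x = λ² - 18 - 12 = 324 - 30 ≡ 9; y = λ·(18 - 9) - 10 ≡ 0. → (9, 0)
4P: (9, 0) + (12, 16). λ = (16 - 0)/(12 - 9) ≡ 16/3 mod 19. 3⁻¹ ≡ 13 (mod 19), so λ ≡ 18.
  x = λ² - 9 - 12 = 324 - 21 ≡ 18; y = λ·(9 - 18) - 0 ≡ 9. → (18, 9)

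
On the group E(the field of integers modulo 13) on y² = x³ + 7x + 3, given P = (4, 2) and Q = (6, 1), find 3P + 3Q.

First 3P:
Repeated addition: build up to 3P.
2P: tangent at (4, 2): λ = (3·4² + 7)/(2·2) ≡ 3/4. 4⁻¹ ≡ 10 (mod 13) since 4·10 = 40 ≡ 1, so λ ≡ 3·10 ≡ 4.
  x = λ² - 4 - 4 = 16 - 8 ≡ 8; y = λ·(4 - 8) - 2 ≡ 8. → (8, 8)
3P: (8, 8) + (4, 2). λ = (2 - 8)/(4 - 8) ≡ 7/9 mod 13. 9⁻¹ ≡ 3 (mod 13) since 9·3 = 27 ≡ 1, so λ ≡ 8.
  x = λ² - 8 - 4 = 64 - 12 ≡ 0; y = λ·(8 - 0) - 8 ≡ 4. → (0, 4)
3P = (0, 4).
Next 3Q:
Repeated addition: build up to 3Q.
2Q: tangent at (6, 1): λ = (3·6² + 7)/(2·1) ≡ 11/2. 2⁻¹ ≡ 7 (mod 13), so λ ≡ 11·7 ≡ 12.
  x = λ² - 6 - 6 = 144 - 12 ≡ 2; y = λ·(6 - 2) - 1 ≡ 8. → (2, 8)
3Q: (2, 8) + (6, 1). λ = (1 - 8)/(6 - 2) ≡ 6/4 mod 13. 4⁻¹ ≡ 10 (mod 13) since 4·10 = 40 ≡ 1, so λ ≡ 8.
  x = λ² - 2 - 6 = 64 - 8 ≡ 4; y = λ·(2 - 4) - 8 ≡ 2. → (4, 2)
3Q = (4, 2).
Finally 3P + 3Q:
(0, 4) + (4, 2). λ = (2 - 4)/(4 - 0) ≡ 11/4 mod 13. 4⁻¹ ≡ 10 (mod 13), so λ ≡ 6.
  x = λ² - 0 - 4 = 36 - 4 ≡ 6; y = λ·(0 - 6) - 4 ≡ 12. → (6, 12)

(6, 12)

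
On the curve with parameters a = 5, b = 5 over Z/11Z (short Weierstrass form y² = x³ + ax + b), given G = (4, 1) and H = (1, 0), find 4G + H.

(0, 4)

First 4G:
Double-and-add on 4 = (100)₂. Start with G = (4, 1) for the leading 1-bit.
double: tangent at (4, 1): λ = (3·4² + 5)/(2·1) ≡ 9/2. 2⁻¹ ≡ 6 (mod 11), so λ ≡ 9·6 ≡ 10.
  x = λ² - 4 - 4 = 100 - 8 ≡ 4; y = λ·(4 - 4) - 1 ≡ 10. → (4, 10)
double: tangent at (4, 10): λ = (3·4² + 5)/(2·10) ≡ 9/9. 9⁻¹ ≡ 5 (mod 11) since 9·5 = 45 ≡ 1, so λ ≡ 9·5 ≡ 1.
  x = λ² - 4 - 4 = 1 - 8 ≡ 4; y = λ·(4 - 4) - 10 ≡ 1. → (4, 1)
4G = (4, 1).
Finally 4G + H:
(4, 1) + (1, 0). λ = (0 - 1)/(1 - 4) ≡ 10/8 mod 11. 8⁻¹ ≡ 7 (mod 11), so λ ≡ 4.
  x = λ² - 4 - 1 = 16 - 5 ≡ 0; y = λ·(4 - 0) - 1 ≡ 4. → (0, 4)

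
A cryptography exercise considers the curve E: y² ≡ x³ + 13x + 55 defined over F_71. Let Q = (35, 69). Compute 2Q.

(2, 35)

tangent at (35, 69): λ = (3·35² + 13)/(2·69) ≡ 67/67. 67⁻¹ ≡ 53 (mod 71), so λ ≡ 67·53 ≡ 1.
  x = λ² - 35 - 35 = 1 - 70 ≡ 2; y = λ·(35 - 2) - 69 ≡ 35. → (2, 35)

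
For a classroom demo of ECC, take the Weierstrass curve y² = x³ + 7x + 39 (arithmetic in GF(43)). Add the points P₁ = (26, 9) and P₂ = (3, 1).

(26, 9) + (3, 1). λ = (1 - 9)/(3 - 26) ≡ 35/20 mod 43. 20⁻¹ ≡ 28 (mod 43) since 20·28 = 560 ≡ 1, so λ ≡ 34.
  x = λ² - 26 - 3 = 1156 - 29 ≡ 9; y = λ·(26 - 9) - 9 ≡ 10. → (9, 10)

(9, 10)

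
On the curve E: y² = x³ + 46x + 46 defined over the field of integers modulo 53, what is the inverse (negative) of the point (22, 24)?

-(22, 24) = (22, -24 mod 53) = (22, 29).

(22, 29)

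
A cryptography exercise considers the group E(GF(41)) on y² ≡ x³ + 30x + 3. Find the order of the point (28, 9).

5

2P: tangent at (28, 9): λ = (3·28² + 30)/(2·9) ≡ 4/18. 18⁻¹ ≡ 16 (mod 41), so λ ≡ 4·16 ≡ 23.
  x = λ² - 28 - 28 = 529 - 56 ≡ 22; y = λ·(28 - 22) - 9 ≡ 6. → (22, 6)
3P: (22, 6) + (28, 9). λ = (9 - 6)/(28 - 22) ≡ 3/6 mod 41. 6⁻¹ ≡ 7 (mod 41), so λ ≡ 21.
  x = λ² - 22 - 28 = 441 - 50 ≡ 22; y = λ·(22 - 22) - 6 ≡ 35. → (22, 35)
4P: (22, 35) + (28, 9). λ = (9 - 35)/(28 - 22) ≡ 15/6 mod 41. 6⁻¹ ≡ 7 (mod 41), so λ ≡ 23.
  x = λ² - 22 - 28 = 529 - 50 ≡ 28; y = λ·(22 - 28) - 35 ≡ 32. → (28, 32)
5P: (28, 32) + (28, 9): same x and y₁ ≡ -y₂, so the sum is ∞.
5P = ∞, so the order is 5.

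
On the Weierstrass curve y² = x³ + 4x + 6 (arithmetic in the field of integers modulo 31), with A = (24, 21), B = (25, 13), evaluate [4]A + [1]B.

(3, 18)

First 4A:
Double-and-add on 4 = (100)₂. Start with A = (24, 21) for the leading 1-bit.
double: tangent at (24, 21): λ = (3·24² + 4)/(2·21) ≡ 27/11. 11⁻¹ ≡ 17 (mod 31), so λ ≡ 27·17 ≡ 25.
  x = λ² - 24 - 24 = 625 - 48 ≡ 19; y = λ·(24 - 19) - 21 ≡ 11. → (19, 11)
double: tangent at (19, 11): λ = (3·19² + 4)/(2·11) ≡ 2/22. 22⁻¹ ≡ 24 (mod 31), so λ ≡ 2·24 ≡ 17.
  x = λ² - 19 - 19 = 289 - 38 ≡ 3; y = λ·(19 - 3) - 11 ≡ 13. → (3, 13)
4A = (3, 13).
Finally 4A + B:
(3, 13) + (25, 13). λ = (13 - 13)/(25 - 3) ≡ 0/22 mod 31. 22⁻¹ ≡ 24 (mod 31) since 22·24 = 528 ≡ 1, so λ ≡ 0.
  x = λ² - 3 - 25 = 0 - 28 ≡ 3; y = λ·(3 - 3) - 13 ≡ 18. → (3, 18)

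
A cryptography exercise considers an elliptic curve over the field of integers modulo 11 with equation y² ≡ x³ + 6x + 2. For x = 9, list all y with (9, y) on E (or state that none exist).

x³ + 6x + 2 = 785 ≡ 4 (mod 11).
Square roots of 4 mod 11: 2 and 9 (since 2² = 4 ≡ 4).

2, 9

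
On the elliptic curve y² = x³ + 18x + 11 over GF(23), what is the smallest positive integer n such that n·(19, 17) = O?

2P: tangent at (19, 17): λ = (3·19² + 18)/(2·17) ≡ 20/11. 11⁻¹ ≡ 21 (mod 23), so λ ≡ 20·21 ≡ 6.
  x = λ² - 19 - 19 = 36 - 38 ≡ 21; y = λ·(19 - 21) - 17 ≡ 17. → (21, 17)
3P: (21, 17) + (19, 17). λ = (17 - 17)/(19 - 21) ≡ 0/21 mod 23. 21⁻¹ ≡ 11 (mod 23) since 21·11 = 231 ≡ 1, so λ ≡ 0.
  x = λ² - 21 - 19 = 0 - 40 ≡ 6; y = λ·(21 - 6) - 17 ≡ 6. → (6, 6)
4P: (6, 6) + (19, 17). λ = (17 - 6)/(19 - 6) ≡ 11/13 mod 23. 13⁻¹ ≡ 16 (mod 23), so λ ≡ 15.
  x = λ² - 6 - 19 = 225 - 25 ≡ 16; y = λ·(6 - 16) - 6 ≡ 5. → (16, 5)
5P: (16, 5) + (19, 17). λ = (17 - 5)/(19 - 16) ≡ 12/3 mod 23. 3⁻¹ ≡ 8 (mod 23), so λ ≡ 4.
  x = λ² - 16 - 19 = 16 - 35 ≡ 4; y = λ·(16 - 4) - 5 ≡ 20. → (4, 20)
6P: (4, 20) + (19, 17). λ = (17 - 20)/(19 - 4) ≡ 20/15 mod 23. 15⁻¹ ≡ 20 (mod 23), so λ ≡ 9.
  x = λ² - 4 - 19 = 81 - 23 ≡ 12; y = λ·(4 - 12) - 20 ≡ 0. → (12, 0)
7P: (12, 0) + (19, 17). λ = (17 - 0)/(19 - 12) ≡ 17/7 mod 23. 7⁻¹ ≡ 10 (mod 23) since 7·10 = 70 ≡ 1, so λ ≡ 9.
  x = λ² - 12 - 19 = 81 - 31 ≡ 4; y = λ·(12 - 4) - 0 ≡ 3. → (4, 3)
8P: (4, 3) + (19, 17). λ = (17 - 3)/(19 - 4) ≡ 14/15 mod 23. 15⁻¹ ≡ 20 (mod 23) since 15·20 = 300 ≡ 1, so λ ≡ 4.
  x = λ² - 4 - 19 = 16 - 23 ≡ 16; y = λ·(4 - 16) - 3 ≡ 18. → (16, 18)
9P: (16, 18) + (19, 17). λ = (17 - 18)/(19 - 16) ≡ 22/3 mod 23. 3⁻¹ ≡ 8 (mod 23) since 3·8 = 24 ≡ 1, so λ ≡ 15.
  x = λ² - 16 - 19 = 225 - 35 ≡ 6; y = λ·(16 - 6) - 18 ≡ 17. → (6, 17)
10P: (6, 17) + (19, 17). λ = (17 - 17)/(19 - 6) ≡ 0/13 mod 23. 13⁻¹ ≡ 16 (mod 23), so λ ≡ 0.
  x = λ² - 6 - 19 = 0 - 25 ≡ 21; y = λ·(6 - 21) - 17 ≡ 6. → (21, 6)
11P: (21, 6) + (19, 17). λ = (17 - 6)/(19 - 21) ≡ 11/21 mod 23. 21⁻¹ ≡ 11 (mod 23) since 21·11 = 231 ≡ 1, so λ ≡ 6.
  x = λ² - 21 - 19 = 36 - 40 ≡ 19; y = λ·(21 - 19) - 6 ≡ 6. → (19, 6)
12P: (19, 6) + (19, 17): same x and y₁ ≡ -y₂, so the sum is O.
12P = O, so the order is 12.

12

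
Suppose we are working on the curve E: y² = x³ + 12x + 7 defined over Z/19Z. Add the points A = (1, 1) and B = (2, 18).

(1, 18)

(1, 1) + (2, 18). λ = (18 - 1)/(2 - 1) ≡ 17/1 mod 19. 1⁻¹ ≡ 1 (mod 19), so λ ≡ 17.
  x = λ² - 1 - 2 = 289 - 3 ≡ 1; y = λ·(1 - 1) - 1 ≡ 18. → (1, 18)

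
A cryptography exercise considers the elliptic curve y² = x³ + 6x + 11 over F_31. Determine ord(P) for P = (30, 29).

8

2P: tangent at (30, 29): λ = (3·30² + 6)/(2·29) ≡ 9/27. 27⁻¹ ≡ 23 (mod 31), so λ ≡ 9·23 ≡ 21.
  x = λ² - 30 - 30 = 441 - 60 ≡ 9; y = λ·(30 - 9) - 29 ≡ 9. → (9, 9)
3P: (9, 9) + (30, 29). λ = (29 - 9)/(30 - 9) ≡ 20/21 mod 31. 21⁻¹ ≡ 3 (mod 31), so λ ≡ 29.
  x = λ² - 9 - 30 = 841 - 39 ≡ 27; y = λ·(9 - 27) - 9 ≡ 27. → (27, 27)
4P: (27, 27) + (30, 29). λ = (29 - 27)/(30 - 27) ≡ 2/3 mod 31. 3⁻¹ ≡ 21 (mod 31), so λ ≡ 11.
  x = λ² - 27 - 30 = 121 - 57 ≡ 2; y = λ·(27 - 2) - 27 ≡ 0. → (2, 0)
5P: (2, 0) + (30, 29). λ = (29 - 0)/(30 - 2) ≡ 29/28 mod 31. 28⁻¹ ≡ 10 (mod 31) since 28·10 = 280 ≡ 1, so λ ≡ 11.
  x = λ² - 2 - 30 = 121 - 32 ≡ 27; y = λ·(2 - 27) - 0 ≡ 4. → (27, 4)
6P: (27, 4) + (30, 29). λ = (29 - 4)/(30 - 27) ≡ 25/3 mod 31. 3⁻¹ ≡ 21 (mod 31) since 3·21 = 63 ≡ 1, so λ ≡ 29.
  x = λ² - 27 - 30 = 841 - 57 ≡ 9; y = λ·(27 - 9) - 4 ≡ 22. → (9, 22)
7P: (9, 22) + (30, 29). λ = (29 - 22)/(30 - 9) ≡ 7/21 mod 31. 21⁻¹ ≡ 3 (mod 31) since 21·3 = 63 ≡ 1, so λ ≡ 21.
  x = λ² - 9 - 30 = 441 - 39 ≡ 30; y = λ·(9 - 30) - 22 ≡ 2. → (30, 2)
8P: (30, 2) + (30, 29): same x and y₁ ≡ -y₂, so the sum is O.
8P = O, so the order is 8.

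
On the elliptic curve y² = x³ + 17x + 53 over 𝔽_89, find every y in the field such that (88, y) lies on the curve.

x³ + 17x + 53 = 683021 ≡ 35 (mod 89).
35 is a non-residue mod 89; no y exists.

none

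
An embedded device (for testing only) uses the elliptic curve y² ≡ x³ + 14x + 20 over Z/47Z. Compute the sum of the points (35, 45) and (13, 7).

(35, 2)

(35, 45) + (13, 7). λ = (7 - 45)/(13 - 35) ≡ 9/25 mod 47. 25⁻¹ ≡ 32 (mod 47), so λ ≡ 6.
  x = λ² - 35 - 13 = 36 - 48 ≡ 35; y = λ·(35 - 35) - 45 ≡ 2. → (35, 2)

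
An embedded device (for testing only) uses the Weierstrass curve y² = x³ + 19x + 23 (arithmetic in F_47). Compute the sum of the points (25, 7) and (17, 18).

(37, 33)

(25, 7) + (17, 18). λ = (18 - 7)/(17 - 25) ≡ 11/39 mod 47. 39⁻¹ ≡ 41 (mod 47) since 39·41 = 1599 ≡ 1, so λ ≡ 28.
  x = λ² - 25 - 17 = 784 - 42 ≡ 37; y = λ·(25 - 37) - 7 ≡ 33. → (37, 33)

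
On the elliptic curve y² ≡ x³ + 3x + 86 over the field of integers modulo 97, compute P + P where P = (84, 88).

tangent at (84, 88): λ = (3·84² + 3)/(2·88) ≡ 25/79. 79⁻¹ ≡ 70 (mod 97) since 79·70 = 5530 ≡ 1, so λ ≡ 25·70 ≡ 4.
  x = λ² - 84 - 84 = 16 - 168 ≡ 42; y = λ·(84 - 42) - 88 ≡ 80. → (42, 80)

(42, 80)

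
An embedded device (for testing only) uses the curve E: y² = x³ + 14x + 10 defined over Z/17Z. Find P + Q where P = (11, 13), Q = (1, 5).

(11, 13) + (1, 5). λ = (5 - 13)/(1 - 11) ≡ 9/7 mod 17. 7⁻¹ ≡ 5 (mod 17), so λ ≡ 11.
  x = λ² - 11 - 1 = 121 - 12 ≡ 7; y = λ·(11 - 7) - 13 ≡ 14. → (7, 14)

(7, 14)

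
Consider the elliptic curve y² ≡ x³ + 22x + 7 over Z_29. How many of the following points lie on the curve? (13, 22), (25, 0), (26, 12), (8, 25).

1

(13, 22): 22² ≡ 20, rhs ≡ 25 → off.
(25, 0): 0² ≡ 0, rhs ≡ 0 → on.
(26, 12): 12² ≡ 28, rhs ≡ 1 → off.
(8, 25): 25² ≡ 16, rhs ≡ 28 → off.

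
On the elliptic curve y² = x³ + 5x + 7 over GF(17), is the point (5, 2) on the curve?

y² = 2² ≡ 4; x³ + 5x + 7 = 157 ≡ 4 (mod 17). 4 = 4.

yes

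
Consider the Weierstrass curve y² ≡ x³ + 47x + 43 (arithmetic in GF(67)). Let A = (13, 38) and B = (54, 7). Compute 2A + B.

First 2A:
Repeated addition: build up to 2A.
2A: tangent at (13, 38): λ = (3·13² + 47)/(2·38) ≡ 18/9. 9⁻¹ ≡ 15 (mod 67) since 9·15 = 135 ≡ 1, so λ ≡ 18·15 ≡ 2.
  x = λ² - 13 - 13 = 4 - 26 ≡ 45; y = λ·(13 - 45) - 38 ≡ 32. → (45, 32)
2A = (45, 32).
Finally 2A + B:
(45, 32) + (54, 7). λ = (7 - 32)/(54 - 45) ≡ 42/9 mod 67. 9⁻¹ ≡ 15 (mod 67), so λ ≡ 27.
  x = λ² - 45 - 54 = 729 - 99 ≡ 27; y = λ·(45 - 27) - 32 ≡ 52. → (27, 52)

(27, 52)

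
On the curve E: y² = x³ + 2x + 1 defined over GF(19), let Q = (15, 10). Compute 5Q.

Double-and-add on 5 = (101)₂. Start with Q = (15, 10) for the leading 1-bit.
double: tangent at (15, 10): λ = (3·15² + 2)/(2·10) ≡ 12/1. 1⁻¹ ≡ 1 (mod 19), so λ ≡ 12·1 ≡ 12.
  x = λ² - 15 - 15 = 144 - 30 ≡ 0; y = λ·(15 - 0) - 10 ≡ 18. → (0, 18)
double: tangent at (0, 18): λ = (3·0² + 2)/(2·18) ≡ 2/17. 17⁻¹ ≡ 9 (mod 19), so λ ≡ 2·9 ≡ 18.
  x = λ² - 0 - 0 = 324 - 0 ≡ 1; y = λ·(0 - 1) - 18 ≡ 2. → (1, 2)
add Q: (1, 2) + (15, 10). λ = (10 - 2)/(15 - 1) ≡ 8/14 mod 19. 14⁻¹ ≡ 15 (mod 19), so λ ≡ 6.
  x = λ² - 1 - 15 = 36 - 16 ≡ 1; y = λ·(1 - 1) - 2 ≡ 17. → (1, 17)

(1, 17)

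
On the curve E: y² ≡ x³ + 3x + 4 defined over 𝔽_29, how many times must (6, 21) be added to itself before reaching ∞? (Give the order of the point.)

2P: tangent at (6, 21): λ = (3·6² + 3)/(2·21) ≡ 24/13. 13⁻¹ ≡ 9 (mod 29), so λ ≡ 24·9 ≡ 13.
  x = λ² - 6 - 6 = 169 - 12 ≡ 12; y = λ·(6 - 12) - 21 ≡ 17. → (12, 17)
3P: (12, 17) + (6, 21). λ = (21 - 17)/(6 - 12) ≡ 4/23 mod 29. 23⁻¹ ≡ 24 (mod 29) since 23·24 = 552 ≡ 1, so λ ≡ 9.
  x = λ² - 12 - 6 = 81 - 18 ≡ 5; y = λ·(12 - 5) - 17 ≡ 17. → (5, 17)
4P: (5, 17) + (6, 21). λ = (21 - 17)/(6 - 5) ≡ 4/1 mod 29. 1⁻¹ ≡ 1 (mod 29) since 1·1 = 1 ≡ 1, so λ ≡ 4.
  x = λ² - 5 - 6 = 16 - 11 ≡ 5; y = λ·(5 - 5) - 17 ≡ 12. → (5, 12)
5P: (5, 12) + (6, 21). λ = (21 - 12)/(6 - 5) ≡ 9/1 mod 29. 1⁻¹ ≡ 1 (mod 29) since 1·1 = 1 ≡ 1, so λ ≡ 9.
  x = λ² - 5 - 6 = 81 - 11 ≡ 12; y = λ·(5 - 12) - 12 ≡ 12. → (12, 12)
6P: (12, 12) + (6, 21). λ = (21 - 12)/(6 - 12) ≡ 9/23 mod 29. 23⁻¹ ≡ 24 (mod 29), so λ ≡ 13.
  x = λ² - 12 - 6 = 169 - 18 ≡ 6; y = λ·(12 - 6) - 12 ≡ 8. → (6, 8)
7P: (6, 8) + (6, 21): same x and y₁ ≡ -y₂, so the sum is ∞.
7P = ∞, so the order is 7.

7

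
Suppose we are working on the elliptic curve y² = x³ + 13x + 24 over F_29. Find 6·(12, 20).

Write Q = (12, 20).
Repeated addition: build up to 6Q.
2Q: tangent at (12, 20): λ = (3·12² + 13)/(2·20) ≡ 10/11. 11⁻¹ ≡ 8 (mod 29), so λ ≡ 10·8 ≡ 22.
  x = λ² - 12 - 12 = 484 - 24 ≡ 25; y = λ·(12 - 25) - 20 ≡ 13. → (25, 13)
3Q: (25, 13) + (12, 20). λ = (20 - 13)/(12 - 25) ≡ 7/16 mod 29. 16⁻¹ ≡ 20 (mod 29) since 16·20 = 320 ≡ 1, so λ ≡ 24.
  x = λ² - 25 - 12 = 576 - 37 ≡ 17; y = λ·(25 - 17) - 13 ≡ 5. → (17, 5)
4Q: (17, 5) + (12, 20). λ = (20 - 5)/(12 - 17) ≡ 15/24 mod 29. 24⁻¹ ≡ 23 (mod 29), so λ ≡ 26.
  x = λ² - 17 - 12 = 676 - 29 ≡ 9; y = λ·(17 - 9) - 5 ≡ 0. → (9, 0)
5Q: (9, 0) + (12, 20). λ = (20 - 0)/(12 - 9) ≡ 20/3 mod 29. 3⁻¹ ≡ 10 (mod 29) since 3·10 = 30 ≡ 1, so λ ≡ 26.
  x = λ² - 9 - 12 = 676 - 21 ≡ 17; y = λ·(9 - 17) - 0 ≡ 24. → (17, 24)
6Q: (17, 24) + (12, 20). λ = (20 - 24)/(12 - 17) ≡ 25/24 mod 29. 24⁻¹ ≡ 23 (mod 29), so λ ≡ 24.
  x = λ² - 17 - 12 = 576 - 29 ≡ 25; y = λ·(17 - 25) - 24 ≡ 16. → (25, 16)

(25, 16)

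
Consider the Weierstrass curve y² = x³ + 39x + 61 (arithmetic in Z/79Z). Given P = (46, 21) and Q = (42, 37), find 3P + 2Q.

First 3P:
Repeated addition: build up to 3P.
2P: tangent at (46, 21): λ = (3·46² + 39)/(2·21) ≡ 67/42. 42⁻¹ ≡ 32 (mod 79), so λ ≡ 67·32 ≡ 11.
  x = λ² - 46 - 46 = 121 - 92 ≡ 29; y = λ·(46 - 29) - 21 ≡ 8. → (29, 8)
3P: (29, 8) + (46, 21). λ = (21 - 8)/(46 - 29) ≡ 13/17 mod 79. 17⁻¹ ≡ 14 (mod 79), so λ ≡ 24.
  x = λ² - 29 - 46 = 576 - 75 ≡ 27; y = λ·(29 - 27) - 8 ≡ 40. → (27, 40)
3P = (27, 40).
Next 2Q:
Repeated addition: build up to 2Q.
2Q: tangent at (42, 37): λ = (3·42² + 39)/(2·37) ≡ 38/74. 74⁻¹ ≡ 63 (mod 79), so λ ≡ 38·63 ≡ 24.
  x = λ² - 42 - 42 = 576 - 84 ≡ 18; y = λ·(42 - 18) - 37 ≡ 65. → (18, 65)
2Q = (18, 65).
Finally 3P + 2Q:
(27, 40) + (18, 65). λ = (65 - 40)/(18 - 27) ≡ 25/70 mod 79. 70⁻¹ ≡ 35 (mod 79), so λ ≡ 6.
  x = λ² - 27 - 18 = 36 - 45 ≡ 70; y = λ·(27 - 70) - 40 ≡ 18. → (70, 18)

(70, 18)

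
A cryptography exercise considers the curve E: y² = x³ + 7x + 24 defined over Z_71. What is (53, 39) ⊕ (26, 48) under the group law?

(0, 38)

(53, 39) + (26, 48). λ = (48 - 39)/(26 - 53) ≡ 9/44 mod 71. 44⁻¹ ≡ 21 (mod 71), so λ ≡ 47.
  x = λ² - 53 - 26 = 2209 - 79 ≡ 0; y = λ·(53 - 0) - 39 ≡ 38. → (0, 38)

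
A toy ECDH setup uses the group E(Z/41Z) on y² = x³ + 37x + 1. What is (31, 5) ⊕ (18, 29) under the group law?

(17, 7)

(31, 5) + (18, 29). λ = (29 - 5)/(18 - 31) ≡ 24/28 mod 41. 28⁻¹ ≡ 22 (mod 41) since 28·22 = 616 ≡ 1, so λ ≡ 36.
  x = λ² - 31 - 18 = 1296 - 49 ≡ 17; y = λ·(31 - 17) - 5 ≡ 7. → (17, 7)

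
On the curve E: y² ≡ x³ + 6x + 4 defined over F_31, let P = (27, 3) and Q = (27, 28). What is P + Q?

O

The two points share x = 27 and their y-coordinates satisfy 3 + 28 ≡ 0 (mod 31), so they are inverses. Their sum is O.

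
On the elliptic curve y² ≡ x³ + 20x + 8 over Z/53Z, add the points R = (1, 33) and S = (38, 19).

(4, 24)

(1, 33) + (38, 19). λ = (19 - 33)/(38 - 1) ≡ 39/37 mod 53. 37⁻¹ ≡ 43 (mod 53), so λ ≡ 34.
  x = λ² - 1 - 38 = 1156 - 39 ≡ 4; y = λ·(1 - 4) - 33 ≡ 24. → (4, 24)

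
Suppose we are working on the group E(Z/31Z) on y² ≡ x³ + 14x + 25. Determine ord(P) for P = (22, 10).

3

2P: tangent at (22, 10): λ = (3·22² + 14)/(2·10) ≡ 9/20. 20⁻¹ ≡ 14 (mod 31), so λ ≡ 9·14 ≡ 2.
  x = λ² - 22 - 22 = 4 - 44 ≡ 22; y = λ·(22 - 22) - 10 ≡ 21. → (22, 21)
3P: (22, 21) + (22, 10): same x and y₁ ≡ -y₂, so the sum is 𝒪.
3P = 𝒪, so the order is 3.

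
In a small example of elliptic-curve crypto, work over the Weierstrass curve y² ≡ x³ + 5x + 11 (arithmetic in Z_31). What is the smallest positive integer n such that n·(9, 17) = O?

2P: tangent at (9, 17): λ = (3·9² + 5)/(2·17) ≡ 0/3. 3⁻¹ ≡ 21 (mod 31), so λ ≡ 0·21 ≡ 0.
  x = λ² - 9 - 9 = 0 - 18 ≡ 13; y = λ·(9 - 13) - 17 ≡ 14. → (13, 14)
3P: (13, 14) + (9, 17). λ = (17 - 14)/(9 - 13) ≡ 3/27 mod 31. 27⁻¹ ≡ 23 (mod 31) since 27·23 = 621 ≡ 1, so λ ≡ 7.
  x = λ² - 13 - 9 = 49 - 22 ≡ 27; y = λ·(13 - 27) - 14 ≡ 12. → (27, 12)
4P: (27, 12) + (9, 17). λ = (17 - 12)/(9 - 27) ≡ 5/13 mod 31. 13⁻¹ ≡ 12 (mod 31) since 13·12 = 156 ≡ 1, so λ ≡ 29.
  x = λ² - 27 - 9 = 841 - 36 ≡ 30; y = λ·(27 - 30) - 12 ≡ 25. → (30, 25)
5P: (30, 25) + (9, 17). λ = (17 - 25)/(9 - 30) ≡ 23/10 mod 31. 10⁻¹ ≡ 28 (mod 31), so λ ≡ 24.
  x = λ² - 30 - 9 = 576 - 39 ≡ 10; y = λ·(30 - 10) - 25 ≡ 21. → (10, 21)
6P: (10, 21) + (9, 17). λ = (17 - 21)/(9 - 10) ≡ 27/30 mod 31. 30⁻¹ ≡ 30 (mod 31), so λ ≡ 4.
  x = λ² - 10 - 9 = 16 - 19 ≡ 28; y = λ·(10 - 28) - 21 ≡ 0. → (28, 0)
7P: (28, 0) + (9, 17). λ = (17 - 0)/(9 - 28) ≡ 17/12 mod 31. 12⁻¹ ≡ 13 (mod 31) since 12·13 = 156 ≡ 1, so λ ≡ 4.
  x = λ² - 28 - 9 = 16 - 37 ≡ 10; y = λ·(28 - 10) - 0 ≡ 10. → (10, 10)
8P: (10, 10) + (9, 17). λ = (17 - 10)/(9 - 10) ≡ 7/30 mod 31. 30⁻¹ ≡ 30 (mod 31), so λ ≡ 24.
  x = λ² - 10 - 9 = 576 - 19 ≡ 30; y = λ·(10 - 30) - 10 ≡ 6. → (30, 6)
9P: (30, 6) + (9, 17). λ = (17 - 6)/(9 - 30) ≡ 11/10 mod 31. 10⁻¹ ≡ 28 (mod 31), so λ ≡ 29.
  x = λ² - 30 - 9 = 841 - 39 ≡ 27; y = λ·(30 - 27) - 6 ≡ 19. → (27, 19)
10P: (27, 19) + (9, 17). λ = (17 - 19)/(9 - 27) ≡ 29/13 mod 31. 13⁻¹ ≡ 12 (mod 31), so λ ≡ 7.
  x = λ² - 27 - 9 = 49 - 36 ≡ 13; y = λ·(27 - 13) - 19 ≡ 17. → (13, 17)
11P: (13, 17) + (9, 17). λ = (17 - 17)/(9 - 13) ≡ 0/27 mod 31. 27⁻¹ ≡ 23 (mod 31), so λ ≡ 0.
  x = λ² - 13 - 9 = 0 - 22 ≡ 9; y = λ·(13 - 9) - 17 ≡ 14. → (9, 14)
12P: (9, 14) + (9, 17): same x and y₁ ≡ -y₂, so the sum is O.
12P = O, so the order is 12.

12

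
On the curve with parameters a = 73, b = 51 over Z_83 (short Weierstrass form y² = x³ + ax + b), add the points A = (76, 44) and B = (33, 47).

(76, 44) + (33, 47). λ = (47 - 44)/(33 - 76) ≡ 3/40 mod 83. 40⁻¹ ≡ 27 (mod 83), so λ ≡ 81.
  x = λ² - 76 - 33 = 6561 - 109 ≡ 61; y = λ·(76 - 61) - 44 ≡ 9. → (61, 9)

(61, 9)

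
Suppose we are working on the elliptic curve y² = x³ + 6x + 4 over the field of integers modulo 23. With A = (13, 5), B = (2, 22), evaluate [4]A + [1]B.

First 4A:
Repeated addition: build up to 4A.
2A: tangent at (13, 5): λ = (3·13² + 6)/(2·5) ≡ 7/10. 10⁻¹ ≡ 7 (mod 23), so λ ≡ 7·7 ≡ 3.
  x = λ² - 13 - 13 = 9 - 26 ≡ 6; y = λ·(13 - 6) - 5 ≡ 16. → (6, 16)
3A: (6, 16) + (13, 5). λ = (5 - 16)/(13 - 6) ≡ 12/7 mod 23. 7⁻¹ ≡ 10 (mod 23) since 7·10 = 70 ≡ 1, so λ ≡ 5.
  x = λ² - 6 - 13 = 25 - 19 ≡ 6; y = λ·(6 - 6) - 16 ≡ 7. → (6, 7)
4A: (6, 7) + (13, 5). λ = (5 - 7)/(13 - 6) ≡ 21/7 mod 23. 7⁻¹ ≡ 10 (mod 23), so λ ≡ 3.
  x = λ² - 6 - 13 = 9 - 19 ≡ 13; y = λ·(6 - 13) - 7 ≡ 18. → (13, 18)
4A = (13, 18).
Finally 4A + B:
(13, 18) + (2, 22). λ = (22 - 18)/(2 - 13) ≡ 4/12 mod 23. 12⁻¹ ≡ 2 (mod 23) since 12·2 = 24 ≡ 1, so λ ≡ 8.
  x = λ² - 13 - 2 = 64 - 15 ≡ 3; y = λ·(13 - 3) - 18 ≡ 16. → (3, 16)

(3, 16)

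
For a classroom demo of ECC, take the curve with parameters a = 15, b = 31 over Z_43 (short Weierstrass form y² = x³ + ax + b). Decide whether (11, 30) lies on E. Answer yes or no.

y² = 30² ≡ 40; x³ + 15x + 31 = 1527 ≡ 22 (mod 43). 40 ≠ 22.

no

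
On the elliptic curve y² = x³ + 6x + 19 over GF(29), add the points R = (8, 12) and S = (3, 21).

(8, 12) + (3, 21). λ = (21 - 12)/(3 - 8) ≡ 9/24 mod 29. 24⁻¹ ≡ 23 (mod 29), so λ ≡ 4.
  x = λ² - 8 - 3 = 16 - 11 ≡ 5; y = λ·(8 - 5) - 12 ≡ 0. → (5, 0)

(5, 0)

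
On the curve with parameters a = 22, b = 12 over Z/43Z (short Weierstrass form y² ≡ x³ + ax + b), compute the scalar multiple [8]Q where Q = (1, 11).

(29, 23)

Repeated addition: build up to 8Q.
2Q: tangent at (1, 11): λ = (3·1² + 22)/(2·11) ≡ 25/22. 22⁻¹ ≡ 2 (mod 43), so λ ≡ 25·2 ≡ 7.
  x = λ² - 1 - 1 = 49 - 2 ≡ 4; y = λ·(1 - 4) - 11 ≡ 11. → (4, 11)
3Q: (4, 11) + (1, 11). λ = (11 - 11)/(1 - 4) ≡ 0/40 mod 43. 40⁻¹ ≡ 14 (mod 43) since 40·14 = 560 ≡ 1, so λ ≡ 0.
  x = λ² - 4 - 1 = 0 - 5 ≡ 38; y = λ·(4 - 38) - 11 ≡ 32. → (38, 32)
4Q: (38, 32) + (1, 11). λ = (11 - 32)/(1 - 38) ≡ 22/6 mod 43. 6⁻¹ ≡ 36 (mod 43) since 6·36 = 216 ≡ 1, so λ ≡ 18.
  x = λ² - 38 - 1 = 324 - 39 ≡ 27; y = λ·(38 - 27) - 32 ≡ 37. → (27, 37)
5Q: (27, 37) + (1, 11). λ = (11 - 37)/(1 - 27) ≡ 17/17 mod 43. 17⁻¹ ≡ 38 (mod 43) since 17·38 = 646 ≡ 1, so λ ≡ 1.
  x = λ² - 27 - 1 = 1 - 28 ≡ 16; y = λ·(27 - 16) - 37 ≡ 17. → (16, 17)
6Q: (16, 17) + (1, 11). λ = (11 - 17)/(1 - 16) ≡ 37/28 mod 43. 28⁻¹ ≡ 20 (mod 43), so λ ≡ 9.
  x = λ² - 16 - 1 = 81 - 17 ≡ 21; y = λ·(16 - 21) - 17 ≡ 24. → (21, 24)
7Q: (21, 24) + (1, 11). λ = (11 - 24)/(1 - 21) ≡ 30/23 mod 43. 23⁻¹ ≡ 15 (mod 43), so λ ≡ 20.
  x = λ² - 21 - 1 = 400 - 22 ≡ 34; y = λ·(21 - 34) - 24 ≡ 17. → (34, 17)
8Q: (34, 17) + (1, 11). λ = (11 - 17)/(1 - 34) ≡ 37/10 mod 43. 10⁻¹ ≡ 13 (mod 43), so λ ≡ 8.
  x = λ² - 34 - 1 = 64 - 35 ≡ 29; y = λ·(34 - 29) - 17 ≡ 23. → (29, 23)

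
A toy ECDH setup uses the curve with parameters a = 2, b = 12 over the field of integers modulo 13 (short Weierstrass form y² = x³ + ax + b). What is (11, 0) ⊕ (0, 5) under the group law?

(11, 0) + (0, 5). λ = (5 - 0)/(0 - 11) ≡ 5/2 mod 13. 2⁻¹ ≡ 7 (mod 13), so λ ≡ 9.
  x = λ² - 11 - 0 = 81 - 11 ≡ 5; y = λ·(11 - 5) - 0 ≡ 2. → (5, 2)

(5, 2)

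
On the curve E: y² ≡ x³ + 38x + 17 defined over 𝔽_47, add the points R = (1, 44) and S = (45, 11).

(28, 35)

(1, 44) + (45, 11). λ = (11 - 44)/(45 - 1) ≡ 14/44 mod 47. 44⁻¹ ≡ 31 (mod 47), so λ ≡ 11.
  x = λ² - 1 - 45 = 121 - 46 ≡ 28; y = λ·(1 - 28) - 44 ≡ 35. → (28, 35)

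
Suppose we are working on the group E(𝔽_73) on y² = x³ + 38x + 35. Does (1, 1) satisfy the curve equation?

yes

y² = 1² ≡ 1; x³ + 38x + 35 = 74 ≡ 1 (mod 73). 1 = 1.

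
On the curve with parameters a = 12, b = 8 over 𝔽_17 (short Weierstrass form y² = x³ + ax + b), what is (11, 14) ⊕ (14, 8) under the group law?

(13, 7)

(11, 14) + (14, 8). λ = (8 - 14)/(14 - 11) ≡ 11/3 mod 17. 3⁻¹ ≡ 6 (mod 17) since 3·6 = 18 ≡ 1, so λ ≡ 15.
  x = λ² - 11 - 14 = 225 - 25 ≡ 13; y = λ·(11 - 13) - 14 ≡ 7. → (13, 7)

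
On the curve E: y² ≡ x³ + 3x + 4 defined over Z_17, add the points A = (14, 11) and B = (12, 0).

(0, 15)

(14, 11) + (12, 0). λ = (0 - 11)/(12 - 14) ≡ 6/15 mod 17. 15⁻¹ ≡ 8 (mod 17) since 15·8 = 120 ≡ 1, so λ ≡ 14.
  x = λ² - 14 - 12 = 196 - 26 ≡ 0; y = λ·(14 - 0) - 11 ≡ 15. → (0, 15)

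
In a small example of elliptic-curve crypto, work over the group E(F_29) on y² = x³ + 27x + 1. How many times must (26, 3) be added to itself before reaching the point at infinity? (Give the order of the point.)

8

2P: tangent at (26, 3): λ = (3·26² + 27)/(2·3) ≡ 25/6. 6⁻¹ ≡ 5 (mod 29), so λ ≡ 25·5 ≡ 9.
  x = λ² - 26 - 26 = 81 - 52 ≡ 0; y = λ·(26 - 0) - 3 ≡ 28. → (0, 28)
3P: (0, 28) + (26, 3). λ = (3 - 28)/(26 - 0) ≡ 4/26 mod 29. 26⁻¹ ≡ 19 (mod 29) since 26·19 = 494 ≡ 1, so λ ≡ 18.
  x = λ² - 0 - 26 = 324 - 26 ≡ 8; y = λ·(0 - 8) - 28 ≡ 2. → (8, 2)
4P: (8, 2) + (26, 3). λ = (3 - 2)/(26 - 8) ≡ 1/18 mod 29. 18⁻¹ ≡ 21 (mod 29), so λ ≡ 21.
  x = λ² - 8 - 26 = 441 - 34 ≡ 1; y = λ·(8 - 1) - 2 ≡ 0. → (1, 0)
5P: (1, 0) + (26, 3). λ = (3 - 0)/(26 - 1) ≡ 3/25 mod 29. 25⁻¹ ≡ 7 (mod 29), so λ ≡ 21.
  x = λ² - 1 - 26 = 441 - 27 ≡ 8; y = λ·(1 - 8) - 0 ≡ 27. → (8, 27)
6P: (8, 27) + (26, 3). λ = (3 - 27)/(26 - 8) ≡ 5/18 mod 29. 18⁻¹ ≡ 21 (mod 29) since 18·21 = 378 ≡ 1, so λ ≡ 18.
  x = λ² - 8 - 26 = 324 - 34 ≡ 0; y = λ·(8 - 0) - 27 ≡ 1. → (0, 1)
7P: (0, 1) + (26, 3). λ = (3 - 1)/(26 - 0) ≡ 2/26 mod 29. 26⁻¹ ≡ 19 (mod 29), so λ ≡ 9.
  x = λ² - 0 - 26 = 81 - 26 ≡ 26; y = λ·(0 - 26) - 1 ≡ 26. → (26, 26)
8P: (26, 26) + (26, 3): same x and y₁ ≡ -y₂, so the sum is the point at infinity.
8P = the point at infinity, so the order is 8.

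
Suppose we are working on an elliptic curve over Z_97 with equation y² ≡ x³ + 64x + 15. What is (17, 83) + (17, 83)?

(47, 90)

tangent at (17, 83): λ = (3·17² + 64)/(2·83) ≡ 58/69. 69⁻¹ ≡ 45 (mod 97), so λ ≡ 58·45 ≡ 88.
  x = λ² - 17 - 17 = 7744 - 34 ≡ 47; y = λ·(17 - 47) - 83 ≡ 90. → (47, 90)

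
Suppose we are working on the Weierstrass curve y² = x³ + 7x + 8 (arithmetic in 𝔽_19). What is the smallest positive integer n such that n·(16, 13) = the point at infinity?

2P: tangent at (16, 13): λ = (3·16² + 7)/(2·13) ≡ 15/7. 7⁻¹ ≡ 11 (mod 19), so λ ≡ 15·11 ≡ 13.
  x = λ² - 16 - 16 = 169 - 32 ≡ 4; y = λ·(16 - 4) - 13 ≡ 10. → (4, 10)
3P: (4, 10) + (16, 13). λ = (13 - 10)/(16 - 4) ≡ 3/12 mod 19. 12⁻¹ ≡ 8 (mod 19) since 12·8 = 96 ≡ 1, so λ ≡ 5.
  x = λ² - 4 - 16 = 25 - 20 ≡ 5; y = λ·(4 - 5) - 10 ≡ 4. → (5, 4)
4P: (5, 4) + (16, 13). λ = (13 - 4)/(16 - 5) ≡ 9/11 mod 19. 11⁻¹ ≡ 7 (mod 19) since 11·7 = 77 ≡ 1, so λ ≡ 6.
  x = λ² - 5 - 16 = 36 - 21 ≡ 15; y = λ·(5 - 15) - 4 ≡ 12. → (15, 12)
5P: (15, 12) + (16, 13). λ = (13 - 12)/(16 - 15) ≡ 1/1 mod 19. 1⁻¹ ≡ 1 (mod 19), so λ ≡ 1.
  x = λ² - 15 - 16 = 1 - 31 ≡ 8; y = λ·(15 - 8) - 12 ≡ 14. → (8, 14)
6P: (8, 14) + (16, 13). λ = (13 - 14)/(16 - 8) ≡ 18/8 mod 19. 8⁻¹ ≡ 12 (mod 19), so λ ≡ 7.
  x = λ² - 8 - 16 = 49 - 24 ≡ 6; y = λ·(8 - 6) - 14 ≡ 0. → (6, 0)
7P: (6, 0) + (16, 13). λ = (13 - 0)/(16 - 6) ≡ 13/10 mod 19. 10⁻¹ ≡ 2 (mod 19), so λ ≡ 7.
  x = λ² - 6 - 16 = 49 - 22 ≡ 8; y = λ·(6 - 8) - 0 ≡ 5. → (8, 5)
8P: (8, 5) + (16, 13). λ = (13 - 5)/(16 - 8) ≡ 8/8 mod 19. 8⁻¹ ≡ 12 (mod 19) since 8·12 = 96 ≡ 1, so λ ≡ 1.
  x = λ² - 8 - 16 = 1 - 24 ≡ 15; y = λ·(8 - 15) - 5 ≡ 7. → (15, 7)
9P: (15, 7) + (16, 13). λ = (13 - 7)/(16 - 15) ≡ 6/1 mod 19. 1⁻¹ ≡ 1 (mod 19), so λ ≡ 6.
  x = λ² - 15 - 16 = 36 - 31 ≡ 5; y = λ·(15 - 5) - 7 ≡ 15. → (5, 15)
10P: (5, 15) + (16, 13). λ = (13 - 15)/(16 - 5) ≡ 17/11 mod 19. 11⁻¹ ≡ 7 (mod 19), so λ ≡ 5.
  x = λ² - 5 - 16 = 25 - 21 ≡ 4; y = λ·(5 - 4) - 15 ≡ 9. → (4, 9)
11P: (4, 9) + (16, 13). λ = (13 - 9)/(16 - 4) ≡ 4/12 mod 19. 12⁻¹ ≡ 8 (mod 19), so λ ≡ 13.
  x = λ² - 4 - 16 = 169 - 20 ≡ 16; y = λ·(4 - 16) - 9 ≡ 6. → (16, 6)
12P: (16, 6) + (16, 13): same x and y₁ ≡ -y₂, so the sum is the point at infinity.
12P = the point at infinity, so the order is 12.

12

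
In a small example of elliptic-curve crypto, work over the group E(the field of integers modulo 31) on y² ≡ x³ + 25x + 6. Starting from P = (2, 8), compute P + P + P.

Repeated addition: build up to 3P.
2P: tangent at (2, 8): λ = (3·2² + 25)/(2·8) ≡ 6/16. 16⁻¹ ≡ 2 (mod 31), so λ ≡ 6·2 ≡ 12.
  x = λ² - 2 - 2 = 144 - 4 ≡ 16; y = λ·(2 - 16) - 8 ≡ 10. → (16, 10)
3P: (16, 10) + (2, 8). λ = (8 - 10)/(2 - 16) ≡ 29/17 mod 31. 17⁻¹ ≡ 11 (mod 31), so λ ≡ 9.
  x = λ² - 16 - 2 = 81 - 18 ≡ 1; y = λ·(16 - 1) - 10 ≡ 1. → (1, 1)

(1, 1)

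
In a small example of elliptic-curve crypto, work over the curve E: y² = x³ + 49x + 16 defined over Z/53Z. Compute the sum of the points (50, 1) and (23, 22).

(48, 21)

(50, 1) + (23, 22). λ = (22 - 1)/(23 - 50) ≡ 21/26 mod 53. 26⁻¹ ≡ 51 (mod 53) since 26·51 = 1326 ≡ 1, so λ ≡ 11.
  x = λ² - 50 - 23 = 121 - 73 ≡ 48; y = λ·(50 - 48) - 1 ≡ 21. → (48, 21)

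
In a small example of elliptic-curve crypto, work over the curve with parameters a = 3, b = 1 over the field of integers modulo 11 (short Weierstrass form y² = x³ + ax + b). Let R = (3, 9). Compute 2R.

(9, 3)

tangent at (3, 9): λ = (3·3² + 3)/(2·9) ≡ 8/7. 7⁻¹ ≡ 8 (mod 11), so λ ≡ 8·8 ≡ 9.
  x = λ² - 3 - 3 = 81 - 6 ≡ 9; y = λ·(3 - 9) - 9 ≡ 3. → (9, 3)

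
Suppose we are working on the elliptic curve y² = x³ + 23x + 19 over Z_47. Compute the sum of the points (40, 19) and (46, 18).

(40, 19) + (46, 18). λ = (18 - 19)/(46 - 40) ≡ 46/6 mod 47. 6⁻¹ ≡ 8 (mod 47) since 6·8 = 48 ≡ 1, so λ ≡ 39.
  x = λ² - 40 - 46 = 1521 - 86 ≡ 25; y = λ·(40 - 25) - 19 ≡ 2. → (25, 2)

(25, 2)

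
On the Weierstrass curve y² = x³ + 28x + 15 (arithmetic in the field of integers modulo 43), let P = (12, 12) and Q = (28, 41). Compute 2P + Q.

First 2P:
Repeated addition: build up to 2P.
2P: tangent at (12, 12): λ = (3·12² + 28)/(2·12) ≡ 30/24. 24⁻¹ ≡ 9 (mod 43) since 24·9 = 216 ≡ 1, so λ ≡ 30·9 ≡ 12.
  x = λ² - 12 - 12 = 144 - 24 ≡ 34; y = λ·(12 - 34) - 12 ≡ 25. → (34, 25)
2P = (34, 25).
Finally 2P + Q:
(34, 25) + (28, 41). λ = (41 - 25)/(28 - 34) ≡ 16/37 mod 43. 37⁻¹ ≡ 7 (mod 43), so λ ≡ 26.
  x = λ² - 34 - 28 = 676 - 62 ≡ 12; y = λ·(34 - 12) - 25 ≡ 31. → (12, 31)

(12, 31)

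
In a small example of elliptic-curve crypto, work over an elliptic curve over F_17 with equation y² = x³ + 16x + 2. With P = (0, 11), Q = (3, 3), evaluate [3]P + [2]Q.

First 3P:
Repeated addition: build up to 3P.
2P: tangent at (0, 11): λ = (3·0² + 16)/(2·11) ≡ 16/5. 5⁻¹ ≡ 7 (mod 17), so λ ≡ 16·7 ≡ 10.
  x = λ² - 0 - 0 = 100 - 0 ≡ 15; y = λ·(0 - 15) - 11 ≡ 9. → (15, 9)
3P: (15, 9) + (0, 11). λ = (11 - 9)/(0 - 15) ≡ 2/2 mod 17. 2⁻¹ ≡ 9 (mod 17), so λ ≡ 1.
  x = λ² - 15 - 0 = 1 - 15 ≡ 3; y = λ·(15 - 3) - 9 ≡ 3. → (3, 3)
3P = (3, 3).
Next 2Q:
Repeated addition: build up to 2Q.
2Q: tangent at (3, 3): λ = (3·3² + 16)/(2·3) ≡ 9/6. 6⁻¹ ≡ 3 (mod 17) since 6·3 = 18 ≡ 1, so λ ≡ 9·3 ≡ 10.
  x = λ² - 3 - 3 = 100 - 6 ≡ 9; y = λ·(3 - 9) - 3 ≡ 5. → (9, 5)
2Q = (9, 5).
Finally 3P + 2Q:
(3, 3) + (9, 5). λ = (5 - 3)/(9 - 3) ≡ 2/6 mod 17. 6⁻¹ ≡ 3 (mod 17), so λ ≡ 6.
  x = λ² - 3 - 9 = 36 - 12 ≡ 7; y = λ·(3 - 7) - 3 ≡ 7. → (7, 7)

(7, 7)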